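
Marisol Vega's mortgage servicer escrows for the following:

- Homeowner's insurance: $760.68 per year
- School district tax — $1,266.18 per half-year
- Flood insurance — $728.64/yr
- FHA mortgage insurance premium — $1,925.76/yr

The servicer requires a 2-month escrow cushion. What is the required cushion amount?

$991.24

Homeowner's insurance — $760.68
School district tax — $1,266.18 × 2 = $2,532.36
Flood insurance — $728.64
FHA mortgage insurance premium — $1,925.76
Annual escrow total = $760.68 + $2,532.36 + $728.64 + $1,925.76 = $5,947.44
Base monthly escrow = $5,947.44 / 12 = $495.62
Cushion = 2 × $495.62 = $991.24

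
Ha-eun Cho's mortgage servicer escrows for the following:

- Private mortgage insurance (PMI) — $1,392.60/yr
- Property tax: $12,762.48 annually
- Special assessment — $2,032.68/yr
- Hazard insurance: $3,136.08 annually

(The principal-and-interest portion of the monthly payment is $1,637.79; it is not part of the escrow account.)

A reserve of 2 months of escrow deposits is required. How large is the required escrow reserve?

$3,220.64

Private mortgage insurance (PMI) = $1,392.60 per year
Property tax = $12,762.48 per year
Special assessment = $2,032.68 per year
Hazard insurance = $3,136.08 per year
Annual escrow total = $19,323.84
Monthly escrow = $19,323.84 / 12 = $1,610.32
Cushion = 2 × $1,610.32 = $3,220.64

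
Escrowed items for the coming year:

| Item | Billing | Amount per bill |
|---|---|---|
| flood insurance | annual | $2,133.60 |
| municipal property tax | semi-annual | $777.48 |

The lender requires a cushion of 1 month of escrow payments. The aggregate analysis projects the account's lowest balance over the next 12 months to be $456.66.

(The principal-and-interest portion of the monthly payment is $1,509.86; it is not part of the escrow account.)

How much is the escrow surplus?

$149.28

Flood insurance = $2,133.60/yr
Municipal property tax = $777.48 × 2 = $1,554.96/yr
Total per year = $3,688.56
Monthly escrow = $3,688.56 ÷ 12 = $307.38
Required reserve = 1 × $307.38 = $307.38
Surplus = $456.66 − $307.38 = $149.28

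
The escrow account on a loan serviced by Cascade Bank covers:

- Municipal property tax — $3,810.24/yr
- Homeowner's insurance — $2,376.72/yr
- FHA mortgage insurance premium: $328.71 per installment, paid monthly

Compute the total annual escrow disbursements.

Municipal property tax = $3,810.24
Homeowner's insurance = $2,376.72
FHA mortgage insurance premium = $328.71 × 12 = $3,944.52
Annual escrow total = $3,810.24 + $2,376.72 + $3,944.52 = $10,131.48

$10,131.48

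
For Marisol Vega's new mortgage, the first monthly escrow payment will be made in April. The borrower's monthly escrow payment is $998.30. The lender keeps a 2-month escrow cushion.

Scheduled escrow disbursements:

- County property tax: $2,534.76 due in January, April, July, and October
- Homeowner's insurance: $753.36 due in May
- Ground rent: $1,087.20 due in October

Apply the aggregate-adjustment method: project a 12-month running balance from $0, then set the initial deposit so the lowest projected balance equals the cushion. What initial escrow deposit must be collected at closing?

Cushion = 2 × $998.30 = $1,996.60
Trial balance (start $0, +$998.30 each month, − disbursements):
  Apr: +$998.30 − $2,534.76 → -$1,536.46
  May: +$998.30 − $753.36 → -$1,291.52
  Jun: +$998.30 → -$293.22
  Jul: +$998.30 − $2,534.76 → -$1,829.68
  Aug: +$998.30 → -$831.38
  Sep: +$998.30 → $166.92
  Oct: +$998.30 − $3,621.96 → -$2,456.74
  Nov: +$998.30 → -$1,458.44
  Dec: +$998.30 → -$460.14
  Jan: +$998.30 − $2,534.76 → -$1,996.60
  Feb: +$998.30 → -$998.30
  Mar: +$998.30 → $0.00
Lowest trial balance = -$2,456.74 (Oct)
Initial deposit = cushion − low point = $1,996.60 − (-$2,456.74) = $4,453.34

$4,453.34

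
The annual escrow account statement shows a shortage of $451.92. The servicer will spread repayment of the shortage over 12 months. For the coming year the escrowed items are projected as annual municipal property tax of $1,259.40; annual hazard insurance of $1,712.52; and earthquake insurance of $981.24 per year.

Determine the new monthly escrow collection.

Municipal property tax: $1,259.40 per year
Hazard insurance: $1,712.52 per year
Earthquake insurance: $981.24 per year
Total per year = $3,953.16
Monthly escrow = $3,953.16 ÷ 12 = $329.43
Shortage per month = $451.92 ÷ 12 = $37.66
New monthly escrow = $329.43 + $37.66 = $367.09

$367.09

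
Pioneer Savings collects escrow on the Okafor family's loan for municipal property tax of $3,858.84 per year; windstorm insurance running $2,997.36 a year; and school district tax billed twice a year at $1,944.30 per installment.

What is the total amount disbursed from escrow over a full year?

Municipal property tax = $3,858.84/yr
Windstorm insurance = $2,997.36/yr
School district tax = $1,944.30 × 2 = $3,888.60/yr
Combined annual = $3,858.84 + $2,997.36 + $3,888.60 = $10,744.80

$10,744.80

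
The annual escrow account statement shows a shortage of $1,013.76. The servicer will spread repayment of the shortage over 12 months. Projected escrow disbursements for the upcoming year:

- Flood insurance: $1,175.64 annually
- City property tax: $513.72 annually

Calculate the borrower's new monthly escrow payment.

$225.26

Flood insurance — $1,175.64/yr
City property tax — $513.72/yr
Annual escrow total = $1,689.36
Monthly = $1,689.36 / 12 = $140.78
Shortage per month = $1,013.76 / 12 = $84.48
New monthly escrow = $140.78 + $84.48 = $225.26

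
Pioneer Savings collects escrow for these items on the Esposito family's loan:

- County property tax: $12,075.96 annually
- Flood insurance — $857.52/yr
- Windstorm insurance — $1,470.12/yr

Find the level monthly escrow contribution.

$1,200.30

County property tax: $12,075.96 per year
Flood insurance: $857.52 per year
Windstorm insurance: $1,470.12 per year
Total annual escrow = $14,403.60
Monthly = $14,403.60 / 12 = $1,200.30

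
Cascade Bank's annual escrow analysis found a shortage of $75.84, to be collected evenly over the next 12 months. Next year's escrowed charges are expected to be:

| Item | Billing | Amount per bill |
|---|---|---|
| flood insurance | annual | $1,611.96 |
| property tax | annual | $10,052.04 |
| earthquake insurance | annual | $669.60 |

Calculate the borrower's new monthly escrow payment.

$1,034.12

Flood insurance — $1,611.96/yr
Property tax — $10,052.04/yr
Earthquake insurance — $669.60/yr
Annual escrow total = $12,333.60
Monthly = $12,333.60 / 12 = $1,027.80
Shortage spread = $75.84 / 12 = $6.32/mo
New monthly escrow = $1,027.80 + $6.32 = $1,034.12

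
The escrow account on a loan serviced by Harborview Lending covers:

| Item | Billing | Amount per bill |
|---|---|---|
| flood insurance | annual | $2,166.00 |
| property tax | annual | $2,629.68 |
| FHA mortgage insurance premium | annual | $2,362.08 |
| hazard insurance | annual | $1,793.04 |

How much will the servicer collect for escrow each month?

$745.90

Flood insurance = $2,166.00/yr
Property tax = $2,629.68/yr
FHA mortgage insurance premium = $2,362.08/yr
Hazard insurance = $1,793.04/yr
Total annual escrow = $2,166.00 + $2,629.68 + $2,362.08 + $1,793.04 = $8,950.80
Per month = $8,950.80 ÷ 12 = $745.90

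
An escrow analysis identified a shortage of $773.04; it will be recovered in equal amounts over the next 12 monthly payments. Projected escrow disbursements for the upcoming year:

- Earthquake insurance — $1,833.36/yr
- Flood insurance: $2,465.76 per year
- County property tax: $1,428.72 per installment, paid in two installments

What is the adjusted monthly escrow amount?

$660.80

Earthquake insurance = $1,833.36
Flood insurance = $2,465.76
County property tax = $1,428.72 × 2 = $2,857.44
Yearly total = $1,833.36 + $2,465.76 + $2,857.44 = $7,156.56
Monthly = $7,156.56 / 12 = $596.38
Monthly shortage recovery: $773.04 ÷ 12 = $64.42
Adjusted monthly = $596.38 + $64.42 = $660.80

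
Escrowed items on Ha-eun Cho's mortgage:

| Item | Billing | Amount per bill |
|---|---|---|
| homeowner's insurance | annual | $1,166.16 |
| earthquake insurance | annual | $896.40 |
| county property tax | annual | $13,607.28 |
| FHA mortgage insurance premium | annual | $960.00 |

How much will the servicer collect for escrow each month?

$1,385.82

Homeowner's insurance — $1,166.16 annually
Earthquake insurance — $896.40 annually
County property tax — $13,607.28 annually
FHA mortgage insurance premium — $960.00 annually
Total annual escrow = $1,166.16 + $896.40 + $13,607.28 + $960.00 = $16,629.84
Per month = $16,629.84 / 12 = $1,385.82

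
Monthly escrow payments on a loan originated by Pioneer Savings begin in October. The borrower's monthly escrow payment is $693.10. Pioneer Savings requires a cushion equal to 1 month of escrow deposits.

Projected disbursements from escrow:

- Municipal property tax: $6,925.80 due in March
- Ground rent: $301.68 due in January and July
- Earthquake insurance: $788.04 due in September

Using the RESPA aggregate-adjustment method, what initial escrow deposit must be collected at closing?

$3,761.98

Cushion = 1 × $693.10 = $693.10
Trial balance (start $0, +$693.10 each month, − disbursements):
  Oct: +$693.10 → $693.10
  Nov: +$693.10 → $1,386.20
  Dec: +$693.10 → $2,079.30
  Jan: +$693.10 − $301.68 → $2,470.72
  Feb: +$693.10 → $3,163.82
  Mar: +$693.10 − $6,925.80 → -$3,068.88
  Apr: +$693.10 → -$2,375.78
  May: +$693.10 → -$1,682.68
  Jun: +$693.10 → -$989.58
  Jul: +$693.10 − $301.68 → -$598.16
  Aug: +$693.10 → $94.94
  Sep: +$693.10 − $788.04 → $0.00
Lowest trial balance = -$3,068.88 (Mar)
Initial deposit = cushion − low point = $693.10 − (-$3,068.88) = $3,761.98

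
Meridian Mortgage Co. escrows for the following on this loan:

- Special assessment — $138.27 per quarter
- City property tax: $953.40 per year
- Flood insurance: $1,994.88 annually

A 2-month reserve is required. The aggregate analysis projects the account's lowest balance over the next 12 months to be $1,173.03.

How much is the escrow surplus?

Special assessment: $138.27 × 4 = $553.08 per year
City property tax: $953.40 per year
Flood insurance: $1,994.88 per year
Yearly total = $553.08 + $953.40 + $1,994.88 = $3,501.36
Monthly escrow = $3,501.36 ÷ 12 = $291.78
Cushion = 2 × $291.78 = $583.56
Surplus = $1,173.03 − $583.56 = $589.47

$589.47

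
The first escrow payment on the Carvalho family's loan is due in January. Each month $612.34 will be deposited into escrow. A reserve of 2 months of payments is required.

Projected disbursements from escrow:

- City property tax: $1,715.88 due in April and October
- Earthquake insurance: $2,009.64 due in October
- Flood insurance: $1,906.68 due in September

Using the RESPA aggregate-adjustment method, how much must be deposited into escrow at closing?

Cushion = 2 × $612.34 = $1,224.68
Trial balance (start $0, +$612.34 each month, − disbursements):
  Jan: +$612.34 → $612.34
  Feb: +$612.34 → $1,224.68
  Mar: +$612.34 → $1,837.02
  Apr: +$612.34 − $1,715.88 → $733.48
  May: +$612.34 → $1,345.82
  Jun: +$612.34 → $1,958.16
  Jul: +$612.34 → $2,570.50
  Aug: +$612.34 → $3,182.84
  Sep: +$612.34 − $1,906.68 → $1,888.50
  Oct: +$612.34 − $3,725.52 → -$1,224.68
  Nov: +$612.34 → -$612.34
  Dec: +$612.34 → $0.00
Lowest trial balance = -$1,224.68 (Oct)
Initial deposit = cushion − low point = $1,224.68 − (-$1,224.68) = $2,449.36

$2,449.36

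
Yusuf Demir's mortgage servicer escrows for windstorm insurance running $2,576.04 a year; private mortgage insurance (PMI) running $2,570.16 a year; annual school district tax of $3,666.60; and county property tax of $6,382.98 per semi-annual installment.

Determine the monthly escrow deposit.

$1,798.23

Windstorm insurance = $2,576.04 per year
Private mortgage insurance (PMI) = $2,570.16 per year
School district tax = $3,666.60 per year
County property tax = $6,382.98 × 2 = $12,765.96 per year
Total per year = $21,578.76
Base monthly escrow = $21,578.76 ÷ 12 = $1,798.23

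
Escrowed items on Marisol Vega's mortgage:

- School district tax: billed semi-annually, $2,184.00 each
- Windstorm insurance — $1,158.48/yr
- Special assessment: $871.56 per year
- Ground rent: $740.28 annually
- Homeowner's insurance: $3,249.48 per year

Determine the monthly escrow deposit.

School district tax: $2,184.00 × 2 = $4,368.00
Windstorm insurance: $1,158.48
Special assessment: $871.56
Ground rent: $740.28
Homeowner's insurance: $3,249.48
Yearly total = $4,368.00 + $1,158.48 + $871.56 + $740.28 + $3,249.48 = $10,387.80
Per month = $10,387.80 / 12 = $865.65

$865.65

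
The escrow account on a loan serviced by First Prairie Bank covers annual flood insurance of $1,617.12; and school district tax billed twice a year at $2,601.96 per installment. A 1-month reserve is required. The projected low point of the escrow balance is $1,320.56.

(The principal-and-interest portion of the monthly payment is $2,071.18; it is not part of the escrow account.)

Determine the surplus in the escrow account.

Flood insurance: $1,617.12/yr
School district tax: $2,601.96 × 2 = $5,203.92/yr
Combined annual = $1,617.12 + $5,203.92 = $6,821.04
Base monthly escrow = $6,821.04 ÷ 12 = $568.42
Required reserve = 1 × $568.42 = $568.42
Excess over cushion: $1,320.56 − $568.42 = $752.14

$752.14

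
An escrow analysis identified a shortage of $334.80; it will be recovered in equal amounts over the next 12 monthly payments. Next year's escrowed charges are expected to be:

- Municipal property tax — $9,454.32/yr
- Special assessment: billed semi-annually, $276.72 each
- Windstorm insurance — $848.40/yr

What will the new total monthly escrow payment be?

Municipal property tax: $9,454.32
Special assessment: $276.72 × 2 = $553.44
Windstorm insurance: $848.40
Combined annual = $10,856.16
Monthly = $10,856.16 ÷ 12 = $904.68
Shortage spread = $334.80 ÷ 12 = $27.90/mo
New monthly escrow = $904.68 + $27.90 = $932.58

$932.58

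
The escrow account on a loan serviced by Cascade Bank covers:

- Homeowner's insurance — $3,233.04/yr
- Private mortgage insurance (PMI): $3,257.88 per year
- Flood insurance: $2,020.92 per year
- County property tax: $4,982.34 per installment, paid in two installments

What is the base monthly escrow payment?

$1,539.71

Homeowner's insurance — $3,233.04 per year
Private mortgage insurance (PMI) — $3,257.88 per year
Flood insurance — $2,020.92 per year
County property tax — $4,982.34 × 2 = $9,964.68 per year
Total per year = $3,233.04 + $3,257.88 + $2,020.92 + $9,964.68 = $18,476.52
Monthly = $18,476.52 / 12 = $1,539.71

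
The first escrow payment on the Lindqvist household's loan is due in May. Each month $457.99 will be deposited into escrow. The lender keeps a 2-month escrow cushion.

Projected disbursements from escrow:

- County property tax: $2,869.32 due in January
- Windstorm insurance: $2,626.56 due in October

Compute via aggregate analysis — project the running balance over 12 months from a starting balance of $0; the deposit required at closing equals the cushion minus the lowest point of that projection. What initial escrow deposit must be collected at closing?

$2,289.95

Cushion = 2 × $457.99 = $915.98
Trial balance (start $0, +$457.99 each month, − disbursements):
  May: +$457.99 → $457.99
  Jun: +$457.99 → $915.98
  Jul: +$457.99 → $1,373.97
  Aug: +$457.99 → $1,831.96
  Sep: +$457.99 → $2,289.95
  Oct: +$457.99 − $2,626.56 → $121.38
  Nov: +$457.99 → $579.37
  Dec: +$457.99 → $1,037.36
  Jan: +$457.99 − $2,869.32 → -$1,373.97
  Feb: +$457.99 → -$915.98
  Mar: +$457.99 → -$457.99
  Apr: +$457.99 → $0.00
Lowest trial balance = -$1,373.97 (Jan)
Initial deposit = cushion − low point = $915.98 − (-$1,373.97) = $2,289.95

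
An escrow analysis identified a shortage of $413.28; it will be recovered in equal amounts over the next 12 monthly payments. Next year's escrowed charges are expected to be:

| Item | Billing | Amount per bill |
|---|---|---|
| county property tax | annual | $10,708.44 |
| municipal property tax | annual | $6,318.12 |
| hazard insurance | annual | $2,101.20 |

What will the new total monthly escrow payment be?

$1,628.42

County property tax: $10,708.44/yr
Municipal property tax: $6,318.12/yr
Hazard insurance: $2,101.20/yr
Total per year = $10,708.44 + $6,318.12 + $2,101.20 = $19,127.76
Monthly escrow = $19,127.76 ÷ 12 = $1,593.98
Monthly shortage recovery: $413.28 ÷ 12 = $34.44
Adjusted monthly = $1,593.98 + $34.44 = $1,628.42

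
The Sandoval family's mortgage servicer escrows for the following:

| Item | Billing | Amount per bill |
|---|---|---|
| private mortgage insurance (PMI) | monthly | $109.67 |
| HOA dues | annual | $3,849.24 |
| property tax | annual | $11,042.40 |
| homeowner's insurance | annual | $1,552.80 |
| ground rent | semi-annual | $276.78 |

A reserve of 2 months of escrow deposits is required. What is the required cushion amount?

Private mortgage insurance (PMI): $109.67 × 12 = $1,316.04
HOA dues: $3,849.24
Property tax: $11,042.40
Homeowner's insurance: $1,552.80
Ground rent: $276.78 × 2 = $553.56
Annual escrow total = $1,316.04 + $3,849.24 + $11,042.40 + $1,552.80 + $553.56 = $18,314.04
Per month = $18,314.04 / 12 = $1,526.17
Required cushion = 2 × $1,526.17 = $3,052.34

$3,052.34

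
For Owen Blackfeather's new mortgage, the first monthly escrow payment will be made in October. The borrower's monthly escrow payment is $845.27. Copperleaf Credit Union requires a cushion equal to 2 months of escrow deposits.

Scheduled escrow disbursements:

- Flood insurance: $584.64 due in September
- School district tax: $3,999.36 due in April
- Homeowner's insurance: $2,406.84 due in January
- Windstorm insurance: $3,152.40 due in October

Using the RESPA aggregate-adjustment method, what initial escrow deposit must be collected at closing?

$5,332.25

Cushion = 2 × $845.27 = $1,690.54
Trial balance (start $0, +$845.27 each month, − disbursements):
  Oct: +$845.27 − $3,152.40 → -$2,307.13
  Nov: +$845.27 → -$1,461.86
  Dec: +$845.27 → -$616.59
  Jan: +$845.27 − $2,406.84 → -$2,178.16
  Feb: +$845.27 → -$1,332.89
  Mar: +$845.27 → -$487.62
  Apr: +$845.27 − $3,999.36 → -$3,641.71
  May: +$845.27 → -$2,796.44
  Jun: +$845.27 → -$1,951.17
  Jul: +$845.27 → -$1,105.90
  Aug: +$845.27 → -$260.63
  Sep: +$845.27 − $584.64 → $0.00
Lowest trial balance = -$3,641.71 (Apr)
Initial deposit = cushion − low point = $1,690.54 − (-$3,641.71) = $5,332.25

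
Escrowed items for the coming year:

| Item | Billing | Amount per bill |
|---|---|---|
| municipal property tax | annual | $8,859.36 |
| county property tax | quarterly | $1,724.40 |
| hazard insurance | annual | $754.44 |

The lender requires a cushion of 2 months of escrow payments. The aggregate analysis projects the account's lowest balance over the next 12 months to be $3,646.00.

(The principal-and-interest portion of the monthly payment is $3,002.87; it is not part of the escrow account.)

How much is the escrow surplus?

$894.10

Municipal property tax: $8,859.36
County property tax: $1,724.40 × 4 = $6,897.60
Hazard insurance: $754.44
Yearly total = $8,859.36 + $6,897.60 + $754.44 = $16,511.40
Monthly = $16,511.40 / 12 = $1,375.95
Required cushion = 2 × $1,375.95 = $2,751.90
Excess over cushion: $3,646.00 − $2,751.90 = $894.10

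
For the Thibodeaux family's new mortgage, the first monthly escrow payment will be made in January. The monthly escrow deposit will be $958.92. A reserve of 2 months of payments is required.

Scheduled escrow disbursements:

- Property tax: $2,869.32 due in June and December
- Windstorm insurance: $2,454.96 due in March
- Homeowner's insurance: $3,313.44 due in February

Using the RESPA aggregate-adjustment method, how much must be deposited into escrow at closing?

$4,809.48

Cushion = 2 × $958.92 = $1,917.84
Trial balance (start $0, +$958.92 each month, − disbursements):
  Jan: +$958.92 → $958.92
  Feb: +$958.92 − $3,313.44 → -$1,395.60
  Mar: +$958.92 − $2,454.96 → -$2,891.64
  Apr: +$958.92 → -$1,932.72
  May: +$958.92 → -$973.80
  Jun: +$958.92 − $2,869.32 → -$2,884.20
  Jul: +$958.92 → -$1,925.28
  Aug: +$958.92 → -$966.36
  Sep: +$958.92 → -$7.44
  Oct: +$958.92 → $951.48
  Nov: +$958.92 → $1,910.40
  Dec: +$958.92 − $2,869.32 → $0.00
Lowest trial balance = -$2,891.64 (Mar)
Initial deposit = cushion − low point = $1,917.84 − (-$2,891.64) = $4,809.48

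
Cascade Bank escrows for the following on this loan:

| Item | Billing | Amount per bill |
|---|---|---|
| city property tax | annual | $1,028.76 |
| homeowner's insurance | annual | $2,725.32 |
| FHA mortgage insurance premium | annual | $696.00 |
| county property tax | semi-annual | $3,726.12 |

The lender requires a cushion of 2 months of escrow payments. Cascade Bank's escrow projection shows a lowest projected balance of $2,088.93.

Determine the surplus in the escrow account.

$105.21

City property tax — $1,028.76/yr
Homeowner's insurance — $2,725.32/yr
FHA mortgage insurance premium — $696.00/yr
County property tax — $3,726.12 × 2 = $7,452.24/yr
Total annual escrow = $1,028.76 + $2,725.32 + $696.00 + $7,452.24 = $11,902.32
Monthly escrow = $11,902.32 ÷ 12 = $991.86
Required cushion = 2 × $991.86 = $1,983.72
Surplus = $2,088.93 − $1,983.72 = $105.21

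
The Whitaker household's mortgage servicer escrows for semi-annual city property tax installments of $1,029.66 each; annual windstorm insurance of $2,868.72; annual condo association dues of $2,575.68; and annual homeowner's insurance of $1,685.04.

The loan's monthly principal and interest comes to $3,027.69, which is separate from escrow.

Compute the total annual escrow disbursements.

$9,188.76

City property tax — $1,029.66 × 2 = $2,059.32
Windstorm insurance — $2,868.72
Condo association dues — $2,575.68
Homeowner's insurance — $1,685.04
Total per year = $9,188.76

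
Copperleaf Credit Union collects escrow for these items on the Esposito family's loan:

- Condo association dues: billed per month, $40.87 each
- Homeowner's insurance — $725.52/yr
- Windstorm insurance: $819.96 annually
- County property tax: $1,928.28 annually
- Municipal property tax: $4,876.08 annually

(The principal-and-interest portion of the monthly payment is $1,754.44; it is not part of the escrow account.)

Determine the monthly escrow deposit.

Condo association dues: $40.87 × 12 = $490.44
Homeowner's insurance: $725.52
Windstorm insurance: $819.96
County property tax: $1,928.28
Municipal property tax: $4,876.08
Total per year = $490.44 + $725.52 + $819.96 + $1,928.28 + $4,876.08 = $8,840.28
Monthly = $8,840.28 / 12 = $736.69

$736.69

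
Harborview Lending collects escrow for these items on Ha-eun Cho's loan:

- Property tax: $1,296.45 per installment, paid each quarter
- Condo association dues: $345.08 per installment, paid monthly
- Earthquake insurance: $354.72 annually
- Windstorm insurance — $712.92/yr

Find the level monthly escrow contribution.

$866.20

Property tax — $1,296.45 × 4 = $5,185.80 per year
Condo association dues — $345.08 × 12 = $4,140.96 per year
Earthquake insurance — $354.72 per year
Windstorm insurance — $712.92 per year
Total per year = $5,185.80 + $4,140.96 + $354.72 + $712.92 = $10,394.40
Per month = $10,394.40 ÷ 12 = $866.20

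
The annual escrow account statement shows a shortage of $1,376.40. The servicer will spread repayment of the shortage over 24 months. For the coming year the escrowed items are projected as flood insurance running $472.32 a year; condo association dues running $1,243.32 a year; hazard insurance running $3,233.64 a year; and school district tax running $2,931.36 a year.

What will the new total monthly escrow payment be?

Flood insurance: $472.32 per year
Condo association dues: $1,243.32 per year
Hazard insurance: $3,233.64 per year
School district tax: $2,931.36 per year
Annual escrow total = $472.32 + $1,243.32 + $3,233.64 + $2,931.36 = $7,880.64
Base monthly escrow = $7,880.64 ÷ 12 = $656.72
Shortage spread = $1,376.40 / 24 = $57.35/mo
Adjusted monthly = $656.72 + $57.35 = $714.07

$714.07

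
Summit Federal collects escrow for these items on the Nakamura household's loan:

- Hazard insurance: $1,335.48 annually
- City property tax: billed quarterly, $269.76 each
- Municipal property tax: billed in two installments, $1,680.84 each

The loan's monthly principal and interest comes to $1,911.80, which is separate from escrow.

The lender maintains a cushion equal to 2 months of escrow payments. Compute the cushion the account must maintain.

Hazard insurance: $1,335.48 annually
City property tax: $269.76 × 4 = $1,079.04 annually
Municipal property tax: $1,680.84 × 2 = $3,361.68 annually
Combined annual = $1,335.48 + $1,079.04 + $3,361.68 = $5,776.20
Base monthly escrow = $5,776.20 ÷ 12 = $481.35
Cushion = 2 × $481.35 = $962.70

$962.70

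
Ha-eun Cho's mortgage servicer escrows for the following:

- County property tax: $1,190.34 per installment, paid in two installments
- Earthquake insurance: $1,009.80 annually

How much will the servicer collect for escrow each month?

$282.54

County property tax: $1,190.34 × 2 = $2,380.68 annually
Earthquake insurance: $1,009.80 annually
Total per year = $3,390.48
Base monthly escrow = $3,390.48 ÷ 12 = $282.54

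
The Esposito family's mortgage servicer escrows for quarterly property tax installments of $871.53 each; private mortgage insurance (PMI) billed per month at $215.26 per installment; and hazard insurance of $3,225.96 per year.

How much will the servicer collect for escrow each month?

Property tax: $871.53 × 4 = $3,486.12 per year
Private mortgage insurance (PMI): $215.26 × 12 = $2,583.12 per year
Hazard insurance: $3,225.96 per year
Combined annual = $9,295.20
Monthly = $9,295.20 ÷ 12 = $774.60

$774.60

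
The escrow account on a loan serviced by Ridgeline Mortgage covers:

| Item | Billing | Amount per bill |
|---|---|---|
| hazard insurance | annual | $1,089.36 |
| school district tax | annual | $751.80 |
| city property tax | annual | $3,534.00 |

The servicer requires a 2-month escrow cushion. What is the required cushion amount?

Hazard insurance — $1,089.36
School district tax — $751.80
City property tax — $3,534.00
Total per year = $1,089.36 + $751.80 + $3,534.00 = $5,375.16
Base monthly escrow = $5,375.16 ÷ 12 = $447.93
Required cushion = 2 × $447.93 = $895.86

$895.86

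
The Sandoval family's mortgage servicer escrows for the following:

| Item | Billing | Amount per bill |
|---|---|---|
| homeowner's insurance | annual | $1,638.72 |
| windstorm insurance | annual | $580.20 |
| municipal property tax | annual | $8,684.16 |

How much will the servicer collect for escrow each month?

Homeowner's insurance = $1,638.72/yr
Windstorm insurance = $580.20/yr
Municipal property tax = $8,684.16/yr
Total per year = $10,903.08
Monthly escrow = $10,903.08 / 12 = $908.59

$908.59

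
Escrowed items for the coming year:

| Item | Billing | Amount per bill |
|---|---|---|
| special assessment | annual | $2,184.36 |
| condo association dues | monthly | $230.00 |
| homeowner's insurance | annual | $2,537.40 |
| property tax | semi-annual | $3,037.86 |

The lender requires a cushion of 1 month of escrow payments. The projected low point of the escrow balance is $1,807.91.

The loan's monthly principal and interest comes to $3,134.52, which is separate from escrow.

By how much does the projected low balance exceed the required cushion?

$678.12

Special assessment — $2,184.36/yr
Condo association dues — $230.00 × 12 = $2,760.00/yr
Homeowner's insurance — $2,537.40/yr
Property tax — $3,037.86 × 2 = $6,075.72/yr
Total annual escrow = $2,184.36 + $2,760.00 + $2,537.40 + $6,075.72 = $13,557.48
Per month = $13,557.48 / 12 = $1,129.79
Cushion = 1 × $1,129.79 = $1,129.79
Excess over cushion: $1,807.91 − $1,129.79 = $678.12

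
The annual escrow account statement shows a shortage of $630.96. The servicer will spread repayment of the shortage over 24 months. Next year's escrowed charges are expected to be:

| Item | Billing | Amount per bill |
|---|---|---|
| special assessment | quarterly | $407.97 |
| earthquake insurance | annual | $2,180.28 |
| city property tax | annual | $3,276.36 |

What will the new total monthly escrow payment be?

Special assessment = $407.97 × 4 = $1,631.88 per year
Earthquake insurance = $2,180.28 per year
City property tax = $3,276.36 per year
Total per year = $1,631.88 + $2,180.28 + $3,276.36 = $7,088.52
Monthly escrow = $7,088.52 / 12 = $590.71
Monthly shortage recovery: $630.96 / 24 = $26.29
New monthly escrow = $590.71 + $26.29 = $617.00

$617.00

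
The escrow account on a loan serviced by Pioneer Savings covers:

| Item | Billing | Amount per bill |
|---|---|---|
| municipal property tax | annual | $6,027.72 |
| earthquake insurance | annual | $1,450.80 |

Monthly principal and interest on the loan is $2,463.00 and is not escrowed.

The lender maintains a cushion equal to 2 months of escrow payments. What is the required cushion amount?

Municipal property tax — $6,027.72/yr
Earthquake insurance — $1,450.80/yr
Annual escrow total = $7,478.52
Per month = $7,478.52 / 12 = $623.21
Reserve = 2 × $623.21 = $1,246.42

$1,246.42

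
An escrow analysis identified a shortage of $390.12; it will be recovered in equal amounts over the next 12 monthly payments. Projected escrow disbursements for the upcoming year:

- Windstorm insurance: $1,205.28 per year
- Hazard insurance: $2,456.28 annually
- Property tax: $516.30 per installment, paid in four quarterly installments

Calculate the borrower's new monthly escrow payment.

Windstorm insurance: $1,205.28 per year
Hazard insurance: $2,456.28 per year
Property tax: $516.30 × 4 = $2,065.20 per year
Yearly total = $1,205.28 + $2,456.28 + $2,065.20 = $5,726.76
Per month = $5,726.76 ÷ 12 = $477.23
Shortage spread = $390.12 ÷ 12 = $32.51/mo
New monthly escrow = $477.23 + $32.51 = $509.74

$509.74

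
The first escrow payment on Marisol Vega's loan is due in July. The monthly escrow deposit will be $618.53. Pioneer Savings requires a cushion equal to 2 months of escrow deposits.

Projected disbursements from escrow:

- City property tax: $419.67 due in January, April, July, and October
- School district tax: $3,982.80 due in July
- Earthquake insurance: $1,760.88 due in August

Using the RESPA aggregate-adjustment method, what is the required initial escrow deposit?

$6,163.35

Cushion = 2 × $618.53 = $1,237.06
Trial balance (start $0, +$618.53 each month, − disbursements):
  Jul: +$618.53 − $4,402.47 → -$3,783.94
  Aug: +$618.53 − $1,760.88 → -$4,926.29
  Sep: +$618.53 → -$4,307.76
  Oct: +$618.53 − $419.67 → -$4,108.90
  Nov: +$618.53 → -$3,490.37
  Dec: +$618.53 → -$2,871.84
  Jan: +$618.53 − $419.67 → -$2,672.98
  Feb: +$618.53 → -$2,054.45
  Mar: +$618.53 → -$1,435.92
  Apr: +$618.53 − $419.67 → -$1,237.06
  May: +$618.53 → -$618.53
  Jun: +$618.53 → $0.00
Lowest trial balance = -$4,926.29 (Aug)
Initial deposit = cushion − low point = $1,237.06 − (-$4,926.29) = $6,163.35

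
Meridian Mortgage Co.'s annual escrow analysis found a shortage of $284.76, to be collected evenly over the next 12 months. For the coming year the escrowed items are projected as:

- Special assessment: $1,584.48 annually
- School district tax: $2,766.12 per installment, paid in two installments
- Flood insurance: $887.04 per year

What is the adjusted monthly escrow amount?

Special assessment: $1,584.48 annually
School district tax: $2,766.12 × 2 = $5,532.24 annually
Flood insurance: $887.04 annually
Yearly total = $1,584.48 + $5,532.24 + $887.04 = $8,003.76
Monthly = $8,003.76 ÷ 12 = $666.98
Shortage per month = $284.76 ÷ 12 = $23.73
New monthly escrow = $666.98 + $23.73 = $690.71

$690.71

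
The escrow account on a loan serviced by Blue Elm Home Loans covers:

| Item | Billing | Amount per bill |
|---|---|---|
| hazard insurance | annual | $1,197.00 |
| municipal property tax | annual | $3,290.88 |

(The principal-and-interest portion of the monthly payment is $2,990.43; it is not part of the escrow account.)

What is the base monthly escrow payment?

Hazard insurance = $1,197.00
Municipal property tax = $3,290.88
Yearly total = $1,197.00 + $3,290.88 = $4,487.88
Per month = $4,487.88 ÷ 12 = $373.99

$373.99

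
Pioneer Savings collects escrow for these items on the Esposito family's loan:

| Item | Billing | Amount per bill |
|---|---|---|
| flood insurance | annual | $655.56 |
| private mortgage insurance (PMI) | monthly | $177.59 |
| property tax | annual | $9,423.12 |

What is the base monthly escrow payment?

$1,017.48

Flood insurance = $655.56 per year
Private mortgage insurance (PMI) = $177.59 × 12 = $2,131.08 per year
Property tax = $9,423.12 per year
Total annual escrow = $655.56 + $2,131.08 + $9,423.12 = $12,209.76
Monthly = $12,209.76 ÷ 12 = $1,017.48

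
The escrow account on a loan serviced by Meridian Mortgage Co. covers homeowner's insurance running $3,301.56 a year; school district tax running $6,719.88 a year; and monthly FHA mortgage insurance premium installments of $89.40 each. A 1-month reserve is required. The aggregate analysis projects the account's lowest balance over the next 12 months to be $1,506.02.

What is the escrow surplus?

$581.50

Homeowner's insurance: $3,301.56/yr
School district tax: $6,719.88/yr
FHA mortgage insurance premium: $89.40 × 12 = $1,072.80/yr
Annual escrow total = $11,094.24
Per month = $11,094.24 / 12 = $924.52
Required cushion = 1 × $924.52 = $924.52
Excess over cushion: $1,506.02 − $924.52 = $581.50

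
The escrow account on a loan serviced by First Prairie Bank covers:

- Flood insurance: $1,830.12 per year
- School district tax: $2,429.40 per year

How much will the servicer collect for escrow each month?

Flood insurance — $1,830.12 per year
School district tax — $2,429.40 per year
Yearly total = $4,259.52
Monthly escrow = $4,259.52 ÷ 12 = $354.96

$354.96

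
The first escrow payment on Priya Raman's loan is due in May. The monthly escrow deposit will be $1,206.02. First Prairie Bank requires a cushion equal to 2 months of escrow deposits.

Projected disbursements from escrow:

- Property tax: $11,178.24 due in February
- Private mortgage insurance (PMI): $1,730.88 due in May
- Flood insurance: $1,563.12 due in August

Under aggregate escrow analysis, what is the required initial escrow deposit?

$4,824.08

Cushion = 2 × $1,206.02 = $2,412.04
Trial balance (start $0, +$1,206.02 each month, − disbursements):
  May: +$1,206.02 − $1,730.88 → -$524.86
  Jun: +$1,206.02 → $681.16
  Jul: +$1,206.02 → $1,887.18
  Aug: +$1,206.02 − $1,563.12 → $1,530.08
  Sep: +$1,206.02 → $2,736.10
  Oct: +$1,206.02 → $3,942.12
  Nov: +$1,206.02 → $5,148.14
  Dec: +$1,206.02 → $6,354.16
  Jan: +$1,206.02 → $7,560.18
  Feb: +$1,206.02 − $11,178.24 → -$2,412.04
  Mar: +$1,206.02 → -$1,206.02
  Apr: +$1,206.02 → $0.00
Lowest trial balance = -$2,412.04 (Feb)
Initial deposit = cushion − low point = $2,412.04 − (-$2,412.04) = $4,824.08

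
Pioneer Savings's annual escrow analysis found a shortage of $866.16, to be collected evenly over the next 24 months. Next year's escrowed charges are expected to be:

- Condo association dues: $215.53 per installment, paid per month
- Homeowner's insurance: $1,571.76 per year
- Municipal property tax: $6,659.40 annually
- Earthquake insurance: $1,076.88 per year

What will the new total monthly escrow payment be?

$1,027.29

Condo association dues = $215.53 × 12 = $2,586.36 annually
Homeowner's insurance = $1,571.76 annually
Municipal property tax = $6,659.40 annually
Earthquake insurance = $1,076.88 annually
Annual escrow total = $11,894.40
Base monthly escrow = $11,894.40 / 12 = $991.20
Shortage spread = $866.16 / 24 = $36.09/mo
Adjusted monthly = $991.20 + $36.09 = $1,027.29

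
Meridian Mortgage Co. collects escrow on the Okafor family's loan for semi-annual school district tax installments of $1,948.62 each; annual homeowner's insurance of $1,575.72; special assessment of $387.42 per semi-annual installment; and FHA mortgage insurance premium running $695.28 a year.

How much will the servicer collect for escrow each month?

School district tax: $1,948.62 × 2 = $3,897.24 per year
Homeowner's insurance: $1,575.72 per year
Special assessment: $387.42 × 2 = $774.84 per year
FHA mortgage insurance premium: $695.28 per year
Total annual escrow = $3,897.24 + $1,575.72 + $774.84 + $695.28 = $6,943.08
Base monthly escrow = $6,943.08 / 12 = $578.59

$578.59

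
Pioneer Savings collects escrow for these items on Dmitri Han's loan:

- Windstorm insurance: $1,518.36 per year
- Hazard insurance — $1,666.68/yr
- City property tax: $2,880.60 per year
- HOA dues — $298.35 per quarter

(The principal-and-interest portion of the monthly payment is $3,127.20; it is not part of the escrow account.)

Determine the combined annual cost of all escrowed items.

$7,259.04

Windstorm insurance: $1,518.36 annually
Hazard insurance: $1,666.68 annually
City property tax: $2,880.60 annually
HOA dues: $298.35 × 4 = $1,193.40 annually
Yearly total = $7,259.04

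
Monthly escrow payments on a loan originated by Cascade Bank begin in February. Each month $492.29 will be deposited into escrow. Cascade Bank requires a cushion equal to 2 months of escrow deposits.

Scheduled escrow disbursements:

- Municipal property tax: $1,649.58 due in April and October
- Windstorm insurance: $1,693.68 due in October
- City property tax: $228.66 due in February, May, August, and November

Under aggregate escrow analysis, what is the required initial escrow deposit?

$2,232.79

Cushion = 2 × $492.29 = $984.58
Trial balance (start $0, +$492.29 each month, − disbursements):
  Feb: +$492.29 − $228.66 → $263.63
  Mar: +$492.29 → $755.92
  Apr: +$492.29 − $1,649.58 → -$401.37
  May: +$492.29 − $228.66 → -$137.74
  Jun: +$492.29 → $354.55
  Jul: +$492.29 → $846.84
  Aug: +$492.29 − $228.66 → $1,110.47
  Sep: +$492.29 → $1,602.76
  Oct: +$492.29 − $3,343.26 → -$1,248.21
  Nov: +$492.29 − $228.66 → -$984.58
  Dec: +$492.29 → -$492.29
  Jan: +$492.29 → $0.00
Lowest trial balance = -$1,248.21 (Oct)
Initial deposit = cushion − low point = $984.58 − (-$1,248.21) = $2,232.79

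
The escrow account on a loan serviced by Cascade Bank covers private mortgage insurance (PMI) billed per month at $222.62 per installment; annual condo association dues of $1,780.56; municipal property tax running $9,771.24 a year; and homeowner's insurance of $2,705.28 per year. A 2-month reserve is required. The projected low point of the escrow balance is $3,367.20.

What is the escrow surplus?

Private mortgage insurance (PMI) — $222.62 × 12 = $2,671.44 annually
Condo association dues — $1,780.56 annually
Municipal property tax — $9,771.24 annually
Homeowner's insurance — $2,705.28 annually
Annual escrow total = $16,928.52
Monthly = $16,928.52 ÷ 12 = $1,410.71
Required cushion = 2 × $1,410.71 = $2,821.42
Surplus = $3,367.20 − $2,821.42 = $545.78

$545.78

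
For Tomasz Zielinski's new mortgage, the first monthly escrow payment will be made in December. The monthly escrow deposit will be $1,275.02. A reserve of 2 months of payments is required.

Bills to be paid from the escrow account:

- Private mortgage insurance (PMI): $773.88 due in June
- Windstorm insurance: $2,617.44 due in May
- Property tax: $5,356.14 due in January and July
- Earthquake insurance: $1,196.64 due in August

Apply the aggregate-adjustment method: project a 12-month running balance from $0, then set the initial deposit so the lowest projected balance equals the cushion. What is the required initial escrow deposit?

Cushion = 2 × $1,275.02 = $2,550.04
Trial balance (start $0, +$1,275.02 each month, − disbursements):
  Dec: +$1,275.02 → $1,275.02
  Jan: +$1,275.02 − $5,356.14 → -$2,806.10
  Feb: +$1,275.02 → -$1,531.08
  Mar: +$1,275.02 → -$256.06
  Apr: +$1,275.02 → $1,018.96
  May: +$1,275.02 − $2,617.44 → -$323.46
  Jun: +$1,275.02 − $773.88 → $177.68
  Jul: +$1,275.02 − $5,356.14 → -$3,903.44
  Aug: +$1,275.02 − $1,196.64 → -$3,825.06
  Sep: +$1,275.02 → -$2,550.04
  Oct: +$1,275.02 → -$1,275.02
  Nov: +$1,275.02 → $0.00
Lowest trial balance = -$3,903.44 (Jul)
Initial deposit = cushion − low point = $2,550.04 − (-$3,903.44) = $6,453.48

$6,453.48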